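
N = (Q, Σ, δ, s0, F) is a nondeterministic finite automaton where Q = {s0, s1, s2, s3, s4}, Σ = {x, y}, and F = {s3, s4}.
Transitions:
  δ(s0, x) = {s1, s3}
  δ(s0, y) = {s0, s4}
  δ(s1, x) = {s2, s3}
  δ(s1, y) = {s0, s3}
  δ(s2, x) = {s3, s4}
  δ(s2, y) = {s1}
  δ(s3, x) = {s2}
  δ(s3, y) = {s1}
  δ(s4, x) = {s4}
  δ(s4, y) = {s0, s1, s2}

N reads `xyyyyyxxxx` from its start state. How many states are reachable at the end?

3

Start: {s0}
read x: {s1, s3}
read y: {s0, s1, s3}
read y: {s0, s1, s3, s4}
read y: {s0, s1, s2, s3, s4}
read y: {s0, s1, s2, s3, s4}
read y: {s0, s1, s2, s3, s4}
read x: {s1, s2, s3, s4}
read x: {s2, s3, s4}
read x: {s2, s3, s4}
read x: {s2, s3, s4}
Final reachable set {s2, s3, s4} has 3 states.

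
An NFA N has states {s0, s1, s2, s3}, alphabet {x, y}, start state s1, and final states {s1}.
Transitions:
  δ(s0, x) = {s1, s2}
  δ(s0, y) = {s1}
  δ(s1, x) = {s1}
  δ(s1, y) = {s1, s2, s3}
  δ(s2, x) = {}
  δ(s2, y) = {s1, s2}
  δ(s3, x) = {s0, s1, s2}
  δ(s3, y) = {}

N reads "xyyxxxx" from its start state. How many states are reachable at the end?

Start: {s1}
read x: {s1}
read y: {s1, s2, s3}
read y: {s1, s2, s3}
read x: {s0, s1, s2}
read x: {s1, s2}
read x: {s1}
read x: {s1}
Final reachable set {s1} has 1 state.

1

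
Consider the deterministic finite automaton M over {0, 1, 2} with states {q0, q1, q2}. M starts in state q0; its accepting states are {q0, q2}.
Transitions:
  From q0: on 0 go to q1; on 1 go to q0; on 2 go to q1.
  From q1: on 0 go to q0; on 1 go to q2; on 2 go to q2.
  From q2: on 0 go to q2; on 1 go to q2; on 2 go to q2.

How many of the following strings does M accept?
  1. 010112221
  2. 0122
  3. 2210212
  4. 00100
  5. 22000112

010112221: accepted
0122: accepted
2210212: accepted
00100: accepted
22000112: accepted

5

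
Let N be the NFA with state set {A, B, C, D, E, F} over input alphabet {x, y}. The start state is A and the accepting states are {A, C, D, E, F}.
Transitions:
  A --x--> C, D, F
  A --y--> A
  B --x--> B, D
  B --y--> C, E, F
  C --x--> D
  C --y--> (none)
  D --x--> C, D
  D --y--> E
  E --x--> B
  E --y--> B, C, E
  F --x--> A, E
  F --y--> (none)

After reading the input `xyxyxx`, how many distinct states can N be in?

Start: {A}
read x: {C, D, F}
read y: {E}
read x: {B}
read y: {C, E, F}
read x: {A, B, D, E}
read x: {B, C, D, F}
Final reachable set {B, C, D, F} has 4 states.

4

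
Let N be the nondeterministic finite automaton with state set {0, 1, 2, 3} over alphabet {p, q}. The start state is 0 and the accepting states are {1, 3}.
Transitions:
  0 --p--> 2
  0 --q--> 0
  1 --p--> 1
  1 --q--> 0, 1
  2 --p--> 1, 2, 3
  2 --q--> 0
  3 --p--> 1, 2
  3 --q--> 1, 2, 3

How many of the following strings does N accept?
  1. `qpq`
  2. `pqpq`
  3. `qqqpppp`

`qpq`: rejected
`pqpq`: rejected
`qqqpppp`: accepted

1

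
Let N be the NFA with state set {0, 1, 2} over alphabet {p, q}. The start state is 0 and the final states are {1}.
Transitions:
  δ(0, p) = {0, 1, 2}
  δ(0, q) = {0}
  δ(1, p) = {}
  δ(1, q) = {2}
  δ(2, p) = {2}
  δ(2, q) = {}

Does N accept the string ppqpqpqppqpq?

rejected

Start: {0}
read p: {0, 1, 2}
read p: {0, 1, 2}
read q: {0, 2}
read p: {0, 1, 2}
read q: {0, 2}
read p: {0, 1, 2}
read q: {0, 2}
read p: {0, 1, 2}
read p: {0, 1, 2}
read q: {0, 2}
read p: {0, 1, 2}
read q: {0, 2}
Reachable ∩ accepting = {} — empty.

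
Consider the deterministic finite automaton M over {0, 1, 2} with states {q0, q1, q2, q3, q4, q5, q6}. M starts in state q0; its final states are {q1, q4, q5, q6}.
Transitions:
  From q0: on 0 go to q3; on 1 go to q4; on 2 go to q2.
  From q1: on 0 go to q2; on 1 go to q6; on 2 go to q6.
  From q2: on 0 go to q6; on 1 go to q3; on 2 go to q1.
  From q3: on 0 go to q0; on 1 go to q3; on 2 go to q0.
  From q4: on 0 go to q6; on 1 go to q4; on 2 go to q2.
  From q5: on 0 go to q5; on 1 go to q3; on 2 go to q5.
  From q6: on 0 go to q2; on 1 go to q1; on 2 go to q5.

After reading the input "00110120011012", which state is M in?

q0

q0 --0--> q3
q3 --0--> q0
q0 --1--> q4
q4 --1--> q4
q4 --0--> q6
q6 --1--> q1
q1 --2--> q6
q6 --0--> q2
q2 --0--> q6
q6 --1--> q1
q1 --1--> q6
q6 --0--> q2
q2 --1--> q3
q3 --2--> q0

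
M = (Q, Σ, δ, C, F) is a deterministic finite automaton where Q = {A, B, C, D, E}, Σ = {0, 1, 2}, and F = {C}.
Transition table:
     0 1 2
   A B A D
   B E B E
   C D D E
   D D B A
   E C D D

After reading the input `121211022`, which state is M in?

C --1--> D
D --2--> A
A --1--> A
A --2--> D
D --1--> B
B --1--> B
B --0--> E
E --2--> D
D --2--> A

A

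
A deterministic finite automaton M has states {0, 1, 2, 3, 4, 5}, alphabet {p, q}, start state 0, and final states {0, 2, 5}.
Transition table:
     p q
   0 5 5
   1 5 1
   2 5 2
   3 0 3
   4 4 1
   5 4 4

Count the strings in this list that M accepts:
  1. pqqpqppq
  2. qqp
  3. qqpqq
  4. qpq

0

pqqpqppq: rejected
qqp: rejected
qqpqq: rejected
qpq: rejected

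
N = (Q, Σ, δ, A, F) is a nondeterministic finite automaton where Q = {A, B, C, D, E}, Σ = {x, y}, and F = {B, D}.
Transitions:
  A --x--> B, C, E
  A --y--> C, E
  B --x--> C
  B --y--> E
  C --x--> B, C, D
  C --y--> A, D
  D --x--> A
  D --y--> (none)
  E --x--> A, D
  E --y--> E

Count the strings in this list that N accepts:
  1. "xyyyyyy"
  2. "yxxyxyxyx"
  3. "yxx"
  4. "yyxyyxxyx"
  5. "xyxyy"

"xyyyyyy": rejected
"yxxyxyxyx": accepted
"yxx": accepted
"yyxyyxxyx": accepted
"xyxyy": accepted

4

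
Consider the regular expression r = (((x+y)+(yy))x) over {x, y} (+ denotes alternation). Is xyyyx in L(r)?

no

No split of xyyyx into u·v has ((x+y)+(yy)) matching u and x matching v.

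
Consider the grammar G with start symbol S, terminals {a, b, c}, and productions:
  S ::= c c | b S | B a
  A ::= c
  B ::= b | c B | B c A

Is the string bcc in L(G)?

S ⇒ bS ⇒ bcc

yes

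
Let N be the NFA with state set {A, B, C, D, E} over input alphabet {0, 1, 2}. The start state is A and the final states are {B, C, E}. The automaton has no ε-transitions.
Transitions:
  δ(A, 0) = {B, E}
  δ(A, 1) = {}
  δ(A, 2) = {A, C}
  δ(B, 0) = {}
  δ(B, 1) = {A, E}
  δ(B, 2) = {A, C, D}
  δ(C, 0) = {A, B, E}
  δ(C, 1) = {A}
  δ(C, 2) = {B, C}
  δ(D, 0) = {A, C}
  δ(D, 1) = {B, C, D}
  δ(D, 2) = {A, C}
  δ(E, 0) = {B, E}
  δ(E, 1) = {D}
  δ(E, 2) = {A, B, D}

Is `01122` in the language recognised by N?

accepted

Start: {A}
read 0: {B, E}
read 1: {A, D, E}
read 1: {B, C, D}
read 2: {A, B, C, D}
read 2: {A, B, C, D}
Reachable ∩ accepting = {B, C} — nonempty.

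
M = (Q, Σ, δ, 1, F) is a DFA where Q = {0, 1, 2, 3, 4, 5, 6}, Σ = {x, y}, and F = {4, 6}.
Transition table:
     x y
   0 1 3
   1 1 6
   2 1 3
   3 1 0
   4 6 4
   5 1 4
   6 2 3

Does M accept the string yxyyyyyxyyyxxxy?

accepted

1 --y--> 6
6 --x--> 2
2 --y--> 3
3 --y--> 0
0 --y--> 3
3 --y--> 0
0 --y--> 3
3 --x--> 1
1 --y--> 6
6 --y--> 3
3 --y--> 0
0 --x--> 1
1 --x--> 1
1 --x--> 1
1 --y--> 6
End in state 6, which is an accepting state.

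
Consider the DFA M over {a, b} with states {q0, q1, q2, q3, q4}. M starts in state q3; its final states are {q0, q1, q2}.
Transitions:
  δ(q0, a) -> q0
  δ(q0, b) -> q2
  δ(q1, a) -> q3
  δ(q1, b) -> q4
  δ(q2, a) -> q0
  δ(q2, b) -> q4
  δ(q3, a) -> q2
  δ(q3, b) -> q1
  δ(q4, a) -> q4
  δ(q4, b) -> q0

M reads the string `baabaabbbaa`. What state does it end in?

q3 --b--> q1
q1 --a--> q3
q3 --a--> q2
q2 --b--> q4
q4 --a--> q4
q4 --a--> q4
q4 --b--> q0
q0 --b--> q2
q2 --b--> q4
q4 --a--> q4
q4 --a--> q4

q4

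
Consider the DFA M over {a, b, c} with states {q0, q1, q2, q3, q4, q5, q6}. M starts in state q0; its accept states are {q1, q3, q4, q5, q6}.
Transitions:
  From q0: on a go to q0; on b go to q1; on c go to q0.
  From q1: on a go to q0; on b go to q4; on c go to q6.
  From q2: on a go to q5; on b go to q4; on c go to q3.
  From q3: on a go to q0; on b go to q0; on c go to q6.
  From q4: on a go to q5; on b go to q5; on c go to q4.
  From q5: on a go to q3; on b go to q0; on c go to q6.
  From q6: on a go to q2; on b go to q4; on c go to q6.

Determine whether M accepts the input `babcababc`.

rejected

q0 --b--> q1
q1 --a--> q0
q0 --b--> q1
q1 --c--> q6
q6 --a--> q2
q2 --b--> q4
q4 --a--> q5
q5 --b--> q0
q0 --c--> q0
End in state q0, which is not an accepting state.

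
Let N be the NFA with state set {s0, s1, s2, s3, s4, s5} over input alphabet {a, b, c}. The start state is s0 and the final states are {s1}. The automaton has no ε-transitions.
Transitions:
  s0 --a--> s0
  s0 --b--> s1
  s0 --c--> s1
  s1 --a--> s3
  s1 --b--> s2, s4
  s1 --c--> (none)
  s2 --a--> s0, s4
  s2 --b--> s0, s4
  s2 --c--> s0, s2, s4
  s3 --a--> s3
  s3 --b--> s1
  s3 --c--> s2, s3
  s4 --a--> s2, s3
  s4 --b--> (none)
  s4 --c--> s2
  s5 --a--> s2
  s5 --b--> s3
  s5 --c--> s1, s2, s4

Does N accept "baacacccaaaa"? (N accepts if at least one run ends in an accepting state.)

rejected

Start: {s0}
read b: {s1}
read a: {s3}
read a: {s3}
read c: {s2, s3}
read a: {s0, s3, s4}
read c: {s1, s2, s3}
read c: {s0, s2, s3, s4}
read c: {s0, s1, s2, s3, s4}
read a: {s0, s2, s3, s4}
read a: {s0, s2, s3, s4}
read a: {s0, s2, s3, s4}
read a: {s0, s2, s3, s4}
Reachable ∩ accepting = {} — empty.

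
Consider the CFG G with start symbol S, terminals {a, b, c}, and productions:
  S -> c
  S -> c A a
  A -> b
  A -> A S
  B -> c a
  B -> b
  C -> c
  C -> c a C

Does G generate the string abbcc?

no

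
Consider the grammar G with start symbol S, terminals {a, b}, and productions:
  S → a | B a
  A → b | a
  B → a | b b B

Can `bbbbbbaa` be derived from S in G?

S ⇒ Ba ⇒ bbBa ⇒ bbbbBa ⇒ bbbbbbBa ⇒ bbbbbbaa

yes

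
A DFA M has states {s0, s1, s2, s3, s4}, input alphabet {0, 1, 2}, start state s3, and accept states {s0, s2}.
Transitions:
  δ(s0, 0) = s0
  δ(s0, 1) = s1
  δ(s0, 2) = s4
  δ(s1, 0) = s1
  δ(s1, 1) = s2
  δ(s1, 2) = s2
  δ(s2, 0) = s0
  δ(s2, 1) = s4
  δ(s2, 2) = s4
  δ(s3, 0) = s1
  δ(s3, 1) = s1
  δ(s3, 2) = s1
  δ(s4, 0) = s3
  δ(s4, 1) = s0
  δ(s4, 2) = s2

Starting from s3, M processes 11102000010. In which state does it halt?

s3 --1--> s1
s1 --1--> s2
s2 --1--> s4
s4 --0--> s3
s3 --2--> s1
s1 --0--> s1
s1 --0--> s1
s1 --0--> s1
s1 --0--> s1
s1 --1--> s2
s2 --0--> s0

s0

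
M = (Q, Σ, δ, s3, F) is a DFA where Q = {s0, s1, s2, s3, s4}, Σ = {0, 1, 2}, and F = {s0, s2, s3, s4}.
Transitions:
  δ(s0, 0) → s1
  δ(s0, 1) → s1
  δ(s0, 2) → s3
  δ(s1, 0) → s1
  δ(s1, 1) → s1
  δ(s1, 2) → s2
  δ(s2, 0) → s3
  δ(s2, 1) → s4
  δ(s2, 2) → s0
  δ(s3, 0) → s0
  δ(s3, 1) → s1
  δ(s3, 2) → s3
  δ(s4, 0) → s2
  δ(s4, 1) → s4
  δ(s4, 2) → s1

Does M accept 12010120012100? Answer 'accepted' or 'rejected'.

s3 --1--> s1
s1 --2--> s2
s2 --0--> s3
s3 --1--> s1
s1 --0--> s1
s1 --1--> s1
s1 --2--> s2
s2 --0--> s3
s3 --0--> s0
s0 --1--> s1
s1 --2--> s2
s2 --1--> s4
s4 --0--> s2
s2 --0--> s3
End in state s3, which is an accepting state.

accepted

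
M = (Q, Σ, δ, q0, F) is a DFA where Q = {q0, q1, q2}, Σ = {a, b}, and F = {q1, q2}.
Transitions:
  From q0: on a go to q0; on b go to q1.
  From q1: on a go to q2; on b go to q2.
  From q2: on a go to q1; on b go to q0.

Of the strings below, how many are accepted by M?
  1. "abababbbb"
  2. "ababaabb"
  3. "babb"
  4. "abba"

4

"abababbbb": accepted
"ababaabb": accepted
"babb": accepted
"abba": accepted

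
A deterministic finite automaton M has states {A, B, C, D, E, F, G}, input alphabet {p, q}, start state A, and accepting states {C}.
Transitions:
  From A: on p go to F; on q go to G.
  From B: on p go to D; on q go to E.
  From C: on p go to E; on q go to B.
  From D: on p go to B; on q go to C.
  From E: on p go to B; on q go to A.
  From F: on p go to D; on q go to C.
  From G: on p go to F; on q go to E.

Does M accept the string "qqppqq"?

rejected

A --q--> G
G --q--> E
E --p--> B
B --p--> D
D --q--> C
C --q--> B
End in state B, which is not an accepting state.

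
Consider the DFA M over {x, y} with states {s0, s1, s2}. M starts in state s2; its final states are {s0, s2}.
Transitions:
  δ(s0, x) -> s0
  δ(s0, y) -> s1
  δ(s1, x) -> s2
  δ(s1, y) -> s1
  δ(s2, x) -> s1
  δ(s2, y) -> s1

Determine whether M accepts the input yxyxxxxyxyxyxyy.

s2 --y--> s1
s1 --x--> s2
s2 --y--> s1
s1 --x--> s2
s2 --x--> s1
s1 --x--> s2
s2 --x--> s1
s1 --y--> s1
s1 --x--> s2
s2 --y--> s1
s1 --x--> s2
s2 --y--> s1
s1 --x--> s2
s2 --y--> s1
s1 --y--> s1
End in state s1, which is not an accepting state.

rejected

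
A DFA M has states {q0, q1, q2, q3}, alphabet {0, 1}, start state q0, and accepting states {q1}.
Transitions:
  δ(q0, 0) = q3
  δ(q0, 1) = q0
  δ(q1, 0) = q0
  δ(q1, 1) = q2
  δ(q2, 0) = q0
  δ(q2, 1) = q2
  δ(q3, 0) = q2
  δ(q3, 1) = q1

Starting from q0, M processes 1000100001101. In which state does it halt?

q0 --1--> q0
q0 --0--> q3
q3 --0--> q2
q2 --0--> q0
q0 --1--> q0
q0 --0--> q3
q3 --0--> q2
q2 --0--> q0
q0 --0--> q3
q3 --1--> q1
q1 --1--> q2
q2 --0--> q0
q0 --1--> q0

q0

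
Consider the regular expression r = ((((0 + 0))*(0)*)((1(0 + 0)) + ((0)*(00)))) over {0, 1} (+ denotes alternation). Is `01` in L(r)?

No split of 01 into u·v has (((0+0))*(0)*) matching u and ((1(0+0))+((0)*(00))) matching v.

no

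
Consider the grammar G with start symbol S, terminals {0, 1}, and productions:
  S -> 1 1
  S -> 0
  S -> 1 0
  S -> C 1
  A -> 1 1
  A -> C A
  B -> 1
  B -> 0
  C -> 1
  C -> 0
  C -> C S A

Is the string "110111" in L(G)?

S ⇒ C1 ⇒ CSA1 ⇒ 1SA1 ⇒ 110A1 ⇒ 110111

yes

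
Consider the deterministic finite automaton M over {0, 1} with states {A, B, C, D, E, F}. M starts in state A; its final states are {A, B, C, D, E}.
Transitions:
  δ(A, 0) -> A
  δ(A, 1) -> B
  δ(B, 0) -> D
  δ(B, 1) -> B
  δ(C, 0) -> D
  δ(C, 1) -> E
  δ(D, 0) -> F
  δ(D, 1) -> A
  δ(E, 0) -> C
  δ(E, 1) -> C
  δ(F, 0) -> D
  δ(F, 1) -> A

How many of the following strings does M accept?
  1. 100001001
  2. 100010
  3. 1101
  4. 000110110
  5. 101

5

100001001: accepted
100010: accepted
1101: accepted
000110110: accepted
101: accepted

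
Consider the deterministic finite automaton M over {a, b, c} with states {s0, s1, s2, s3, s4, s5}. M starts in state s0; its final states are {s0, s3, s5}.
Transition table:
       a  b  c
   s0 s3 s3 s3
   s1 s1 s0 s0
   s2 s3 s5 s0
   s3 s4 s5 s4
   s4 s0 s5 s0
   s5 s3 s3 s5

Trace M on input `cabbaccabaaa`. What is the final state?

s0 --c--> s3
s3 --a--> s4
s4 --b--> s5
s5 --b--> s3
s3 --a--> s4
s4 --c--> s0
s0 --c--> s3
s3 --a--> s4
s4 --b--> s5
s5 --a--> s3
s3 --a--> s4
s4 --a--> s0

s0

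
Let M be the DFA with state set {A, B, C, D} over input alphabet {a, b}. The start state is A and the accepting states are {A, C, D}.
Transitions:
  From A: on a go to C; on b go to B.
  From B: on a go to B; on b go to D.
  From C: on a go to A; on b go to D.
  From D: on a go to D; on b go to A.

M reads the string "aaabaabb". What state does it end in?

A --a--> C
C --a--> A
A --a--> C
C --b--> D
D --a--> D
D --a--> D
D --b--> A
A --b--> B

B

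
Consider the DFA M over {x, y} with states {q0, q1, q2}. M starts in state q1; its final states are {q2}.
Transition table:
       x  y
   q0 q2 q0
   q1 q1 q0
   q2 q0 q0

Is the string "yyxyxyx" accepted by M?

accepted

q1 --y--> q0
q0 --y--> q0
q0 --x--> q2
q2 --y--> q0
q0 --x--> q2
q2 --y--> q0
q0 --x--> q2
End in state q2, which is an accepting state.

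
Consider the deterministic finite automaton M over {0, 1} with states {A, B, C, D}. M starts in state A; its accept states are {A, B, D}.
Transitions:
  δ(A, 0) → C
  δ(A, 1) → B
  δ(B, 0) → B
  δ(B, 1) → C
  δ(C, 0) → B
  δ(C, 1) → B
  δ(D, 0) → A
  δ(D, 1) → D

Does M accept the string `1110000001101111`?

accepted

A --1--> B
B --1--> C
C --1--> B
B --0--> B
B --0--> B
B --0--> B
B --0--> B
B --0--> B
B --0--> B
B --1--> C
C --1--> B
B --0--> B
B --1--> C
C --1--> B
B --1--> C
C --1--> B
End in state B, which is an accepting state.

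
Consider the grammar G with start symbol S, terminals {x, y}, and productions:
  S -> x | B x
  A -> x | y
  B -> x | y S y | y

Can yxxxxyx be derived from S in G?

no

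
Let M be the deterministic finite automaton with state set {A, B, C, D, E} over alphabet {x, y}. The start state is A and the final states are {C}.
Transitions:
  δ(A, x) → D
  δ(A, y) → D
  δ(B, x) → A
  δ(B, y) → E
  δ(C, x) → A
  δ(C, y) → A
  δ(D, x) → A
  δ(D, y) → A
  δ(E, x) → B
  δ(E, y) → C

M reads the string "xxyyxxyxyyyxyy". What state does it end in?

A --x--> D
D --x--> A
A --y--> D
D --y--> A
A --x--> D
D --x--> A
A --y--> D
D --x--> A
A --y--> D
D --y--> A
A --y--> D
D --x--> A
A --y--> D
D --y--> A

A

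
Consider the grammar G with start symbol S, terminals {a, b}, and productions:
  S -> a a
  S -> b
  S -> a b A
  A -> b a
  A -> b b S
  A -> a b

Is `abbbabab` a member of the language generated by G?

S ⇒ abA ⇒ abbbS ⇒ abbbabA ⇒ abbbabab

yes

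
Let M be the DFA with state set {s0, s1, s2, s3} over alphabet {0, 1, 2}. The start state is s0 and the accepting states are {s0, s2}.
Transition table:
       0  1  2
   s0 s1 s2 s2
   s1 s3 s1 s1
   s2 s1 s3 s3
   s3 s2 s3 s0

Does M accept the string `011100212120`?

accepted

s0 --0--> s1
s1 --1--> s1
s1 --1--> s1
s1 --1--> s1
s1 --0--> s3
s3 --0--> s2
s2 --2--> s3
s3 --1--> s3
s3 --2--> s0
s0 --1--> s2
s2 --2--> s3
s3 --0--> s2
End in state s2, which is an accepting state.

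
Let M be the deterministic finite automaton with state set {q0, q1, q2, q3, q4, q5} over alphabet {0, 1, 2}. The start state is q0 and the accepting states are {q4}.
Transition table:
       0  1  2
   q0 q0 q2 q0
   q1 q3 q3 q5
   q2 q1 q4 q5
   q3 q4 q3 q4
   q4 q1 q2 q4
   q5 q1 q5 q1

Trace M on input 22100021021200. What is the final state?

q0 --2--> q0
q0 --2--> q0
q0 --1--> q2
q2 --0--> q1
q1 --0--> q3
q3 --0--> q4
q4 --2--> q4
q4 --1--> q2
q2 --0--> q1
q1 --2--> q5
q5 --1--> q5
q5 --2--> q1
q1 --0--> q3
q3 --0--> q4

q4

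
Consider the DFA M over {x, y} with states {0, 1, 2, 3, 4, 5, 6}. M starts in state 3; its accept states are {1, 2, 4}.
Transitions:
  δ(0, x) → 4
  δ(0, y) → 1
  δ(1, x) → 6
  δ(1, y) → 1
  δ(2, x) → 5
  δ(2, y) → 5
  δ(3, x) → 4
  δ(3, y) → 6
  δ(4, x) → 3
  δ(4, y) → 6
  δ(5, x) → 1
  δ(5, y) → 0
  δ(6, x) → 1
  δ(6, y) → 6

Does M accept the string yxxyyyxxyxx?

3 --y--> 6
6 --x--> 1
1 --x--> 6
6 --y--> 6
6 --y--> 6
6 --y--> 6
6 --x--> 1
1 --x--> 6
6 --y--> 6
6 --x--> 1
1 --x--> 6
End in state 6, which is not an accepting state.

rejected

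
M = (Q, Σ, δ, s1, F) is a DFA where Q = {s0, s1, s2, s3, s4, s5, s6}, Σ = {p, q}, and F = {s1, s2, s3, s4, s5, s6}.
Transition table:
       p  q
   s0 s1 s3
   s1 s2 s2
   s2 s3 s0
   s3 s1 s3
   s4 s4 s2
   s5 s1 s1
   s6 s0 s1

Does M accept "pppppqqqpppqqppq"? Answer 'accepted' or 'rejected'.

s1 --p--> s2
s2 --p--> s3
s3 --p--> s1
s1 --p--> s2
s2 --p--> s3
s3 --q--> s3
s3 --q--> s3
s3 --q--> s3
s3 --p--> s1
s1 --p--> s2
s2 --p--> s3
s3 --q--> s3
s3 --q--> s3
s3 --p--> s1
s1 --p--> s2
s2 --q--> s0
End in state s0, which is not an accepting state.

rejected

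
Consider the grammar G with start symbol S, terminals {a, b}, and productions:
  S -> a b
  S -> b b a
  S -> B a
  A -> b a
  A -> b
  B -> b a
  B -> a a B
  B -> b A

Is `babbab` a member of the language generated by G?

no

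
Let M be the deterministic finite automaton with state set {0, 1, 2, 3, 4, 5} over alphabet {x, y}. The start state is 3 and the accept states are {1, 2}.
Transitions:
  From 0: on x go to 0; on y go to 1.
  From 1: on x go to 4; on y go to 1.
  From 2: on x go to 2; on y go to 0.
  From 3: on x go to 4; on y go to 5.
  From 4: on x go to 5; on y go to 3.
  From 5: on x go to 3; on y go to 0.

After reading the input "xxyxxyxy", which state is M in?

3 --x--> 4
4 --x--> 5
5 --y--> 0
0 --x--> 0
0 --x--> 0
0 --y--> 1
1 --x--> 4
4 --y--> 3

3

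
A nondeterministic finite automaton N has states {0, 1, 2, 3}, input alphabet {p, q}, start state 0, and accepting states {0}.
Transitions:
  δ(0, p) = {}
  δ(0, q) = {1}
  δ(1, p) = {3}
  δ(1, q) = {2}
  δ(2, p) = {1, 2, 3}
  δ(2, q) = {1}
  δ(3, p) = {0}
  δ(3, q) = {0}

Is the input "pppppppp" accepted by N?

rejected

Start: {0}
read p: {}
The reachable set is empty and stays empty for the remaining 7 symbols.
Reachable ∩ accepting = {} — empty.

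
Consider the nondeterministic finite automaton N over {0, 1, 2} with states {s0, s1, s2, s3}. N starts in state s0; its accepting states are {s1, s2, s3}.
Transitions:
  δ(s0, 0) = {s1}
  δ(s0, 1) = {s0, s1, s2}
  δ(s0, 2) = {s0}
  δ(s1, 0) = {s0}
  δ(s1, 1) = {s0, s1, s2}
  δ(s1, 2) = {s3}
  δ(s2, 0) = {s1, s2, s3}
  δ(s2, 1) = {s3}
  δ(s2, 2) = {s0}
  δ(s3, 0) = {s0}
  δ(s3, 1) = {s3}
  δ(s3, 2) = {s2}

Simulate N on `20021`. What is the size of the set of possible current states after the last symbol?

Start: {s0}
read 2: {s0}
read 0: {s1}
read 0: {s0}
read 2: {s0}
read 1: {s0, s1, s2}
Final reachable set {s0, s1, s2} has 3 states.

3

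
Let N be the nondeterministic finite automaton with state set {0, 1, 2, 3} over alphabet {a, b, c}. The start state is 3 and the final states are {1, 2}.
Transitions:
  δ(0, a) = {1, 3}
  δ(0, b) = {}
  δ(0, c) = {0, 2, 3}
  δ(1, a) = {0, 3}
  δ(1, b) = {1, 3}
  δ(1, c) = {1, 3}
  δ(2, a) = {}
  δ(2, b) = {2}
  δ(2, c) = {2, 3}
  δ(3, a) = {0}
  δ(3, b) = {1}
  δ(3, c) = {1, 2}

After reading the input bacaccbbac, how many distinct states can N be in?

4

Start: {3}
read b: {1}
read a: {0, 3}
read c: {0, 1, 2, 3}
read a: {0, 1, 3}
read c: {0, 1, 2, 3}
read c: {0, 1, 2, 3}
read b: {1, 2, 3}
read b: {1, 2, 3}
read a: {0, 3}
read c: {0, 1, 2, 3}
Final reachable set {0, 1, 2, 3} has 4 states.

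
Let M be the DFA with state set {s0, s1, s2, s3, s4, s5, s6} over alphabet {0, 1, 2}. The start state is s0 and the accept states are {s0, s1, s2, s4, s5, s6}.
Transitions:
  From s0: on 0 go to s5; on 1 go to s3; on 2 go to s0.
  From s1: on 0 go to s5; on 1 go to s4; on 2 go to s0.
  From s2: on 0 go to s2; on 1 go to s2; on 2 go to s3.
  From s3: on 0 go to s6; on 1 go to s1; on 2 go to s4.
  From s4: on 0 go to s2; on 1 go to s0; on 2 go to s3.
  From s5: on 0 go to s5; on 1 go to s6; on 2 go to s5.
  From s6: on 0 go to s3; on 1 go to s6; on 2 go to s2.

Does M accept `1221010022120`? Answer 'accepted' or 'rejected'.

accepted

s0 --1--> s3
s3 --2--> s4
s4 --2--> s3
s3 --1--> s1
s1 --0--> s5
s5 --1--> s6
s6 --0--> s3
s3 --0--> s6
s6 --2--> s2
s2 --2--> s3
s3 --1--> s1
s1 --2--> s0
s0 --0--> s5
End in state s5, which is an accepting state.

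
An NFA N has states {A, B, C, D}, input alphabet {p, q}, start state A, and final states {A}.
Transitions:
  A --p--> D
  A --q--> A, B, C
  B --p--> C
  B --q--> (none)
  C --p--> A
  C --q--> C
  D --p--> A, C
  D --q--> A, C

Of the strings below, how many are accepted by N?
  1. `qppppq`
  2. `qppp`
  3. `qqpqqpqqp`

`qppppq`: accepted
`qppp`: accepted
`qqpqqpqqp`: accepted

3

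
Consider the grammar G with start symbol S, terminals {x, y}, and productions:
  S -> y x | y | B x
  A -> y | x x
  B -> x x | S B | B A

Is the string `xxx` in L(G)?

S ⇒ Bx ⇒ xxx

yes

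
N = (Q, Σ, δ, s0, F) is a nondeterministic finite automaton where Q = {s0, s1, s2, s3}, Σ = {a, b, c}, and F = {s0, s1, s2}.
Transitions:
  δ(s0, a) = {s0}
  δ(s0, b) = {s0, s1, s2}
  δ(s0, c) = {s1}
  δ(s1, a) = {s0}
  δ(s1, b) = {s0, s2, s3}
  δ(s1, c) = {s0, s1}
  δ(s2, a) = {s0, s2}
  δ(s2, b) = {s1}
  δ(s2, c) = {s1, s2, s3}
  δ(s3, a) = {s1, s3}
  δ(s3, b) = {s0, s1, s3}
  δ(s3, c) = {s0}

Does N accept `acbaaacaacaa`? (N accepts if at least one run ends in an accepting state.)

accepted

Start: {s0}
read a: {s0}
read c: {s1}
read b: {s0, s2, s3}
read a: {s0, s1, s2, s3}
read a: {s0, s1, s2, s3}
read a: {s0, s1, s2, s3}
read c: {s0, s1, s2, s3}
read a: {s0, s1, s2, s3}
read a: {s0, s1, s2, s3}
read c: {s0, s1, s2, s3}
read a: {s0, s1, s2, s3}
read a: {s0, s1, s2, s3}
Reachable ∩ accepting = {s0, s1, s2} — nonempty.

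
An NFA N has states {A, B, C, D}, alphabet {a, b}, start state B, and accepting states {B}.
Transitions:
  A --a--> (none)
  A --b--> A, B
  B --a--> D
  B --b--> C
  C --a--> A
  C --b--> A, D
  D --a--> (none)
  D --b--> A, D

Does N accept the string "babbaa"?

rejected

Start: {B}
read b: {C}
read a: {A}
read b: {A, B}
read b: {A, B, C}
read a: {A, D}
read a: {}
Reachable ∩ accepting = {} — empty.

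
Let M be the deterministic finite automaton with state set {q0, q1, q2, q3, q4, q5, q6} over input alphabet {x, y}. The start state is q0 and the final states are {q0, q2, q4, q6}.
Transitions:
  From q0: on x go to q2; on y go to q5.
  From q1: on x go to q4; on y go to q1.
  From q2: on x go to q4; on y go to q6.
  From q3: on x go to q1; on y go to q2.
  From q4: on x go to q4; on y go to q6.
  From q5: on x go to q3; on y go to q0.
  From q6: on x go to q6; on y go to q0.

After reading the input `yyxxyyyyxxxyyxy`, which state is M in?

q6

q0 --y--> q5
q5 --y--> q0
q0 --x--> q2
q2 --x--> q4
q4 --y--> q6
q6 --y--> q0
q0 --y--> q5
q5 --y--> q0
q0 --x--> q2
q2 --x--> q4
q4 --x--> q4
q4 --y--> q6
q6 --y--> q0
q0 --x--> q2
q2 --y--> q6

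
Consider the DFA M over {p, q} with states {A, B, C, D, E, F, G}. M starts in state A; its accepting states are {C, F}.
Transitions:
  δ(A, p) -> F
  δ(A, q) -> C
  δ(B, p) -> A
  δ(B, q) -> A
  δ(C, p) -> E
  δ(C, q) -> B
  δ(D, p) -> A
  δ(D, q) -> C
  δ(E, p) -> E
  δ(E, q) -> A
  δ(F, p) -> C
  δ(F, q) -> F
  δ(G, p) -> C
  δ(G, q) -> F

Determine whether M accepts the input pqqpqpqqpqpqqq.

A --p--> F
F --q--> F
F --q--> F
F --p--> C
C --q--> B
B --p--> A
A --q--> C
C --q--> B
B --p--> A
A --q--> C
C --p--> E
E --q--> A
A --q--> C
C --q--> B
End in state B, which is not an accepting state.

rejected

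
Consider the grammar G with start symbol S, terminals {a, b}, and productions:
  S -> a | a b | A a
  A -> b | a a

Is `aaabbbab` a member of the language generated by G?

no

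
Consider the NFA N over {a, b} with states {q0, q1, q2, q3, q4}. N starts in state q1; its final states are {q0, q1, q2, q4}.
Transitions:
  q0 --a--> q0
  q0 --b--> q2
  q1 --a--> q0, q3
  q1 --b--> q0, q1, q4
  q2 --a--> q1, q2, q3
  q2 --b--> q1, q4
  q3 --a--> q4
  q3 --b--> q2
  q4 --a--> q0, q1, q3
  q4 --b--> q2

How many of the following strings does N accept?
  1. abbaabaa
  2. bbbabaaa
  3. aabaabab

abbaabaa: accepted
bbbabaaa: accepted
aabaabab: accepted

3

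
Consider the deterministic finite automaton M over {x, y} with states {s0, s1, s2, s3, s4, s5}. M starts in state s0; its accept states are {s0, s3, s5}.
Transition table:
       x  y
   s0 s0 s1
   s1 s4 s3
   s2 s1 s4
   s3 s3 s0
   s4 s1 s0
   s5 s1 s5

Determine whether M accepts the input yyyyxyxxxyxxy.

s0 --y--> s1
s1 --y--> s3
s3 --y--> s0
s0 --y--> s1
s1 --x--> s4
s4 --y--> s0
s0 --x--> s0
s0 --x--> s0
s0 --x--> s0
s0 --y--> s1
s1 --x--> s4
s4 --x--> s1
s1 --y--> s3
End in state s3, which is an accepting state.

accepted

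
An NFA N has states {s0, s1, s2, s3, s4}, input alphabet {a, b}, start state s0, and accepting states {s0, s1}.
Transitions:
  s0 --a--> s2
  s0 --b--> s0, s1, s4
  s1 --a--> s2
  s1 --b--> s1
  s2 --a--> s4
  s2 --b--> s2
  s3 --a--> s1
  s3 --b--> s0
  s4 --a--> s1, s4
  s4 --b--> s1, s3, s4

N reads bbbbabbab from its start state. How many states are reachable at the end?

Start: {s0}
read b: {s0, s1, s4}
read b: {s0, s1, s3, s4}
read b: {s0, s1, s3, s4}
read b: {s0, s1, s3, s4}
read a: {s1, s2, s4}
read b: {s1, s2, s3, s4}
read b: {s0, s1, s2, s3, s4}
read a: {s1, s2, s4}
read b: {s1, s2, s3, s4}
Final reachable set {s1, s2, s3, s4} has 4 states.

4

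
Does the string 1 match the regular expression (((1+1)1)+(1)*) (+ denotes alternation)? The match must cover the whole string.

yes

The right alternative (1)* matches 1.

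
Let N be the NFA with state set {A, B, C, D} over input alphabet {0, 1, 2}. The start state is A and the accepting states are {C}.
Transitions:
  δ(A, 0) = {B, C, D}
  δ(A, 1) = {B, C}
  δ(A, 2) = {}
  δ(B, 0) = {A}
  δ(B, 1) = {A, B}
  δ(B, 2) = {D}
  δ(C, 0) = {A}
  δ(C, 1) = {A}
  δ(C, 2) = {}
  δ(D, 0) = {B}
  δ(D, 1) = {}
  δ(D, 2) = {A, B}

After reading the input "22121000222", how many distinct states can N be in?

0

Start: {A}
read 2: {}
The reachable set is empty and stays empty for the remaining 10 symbols.
Final reachable set {} has 0 states.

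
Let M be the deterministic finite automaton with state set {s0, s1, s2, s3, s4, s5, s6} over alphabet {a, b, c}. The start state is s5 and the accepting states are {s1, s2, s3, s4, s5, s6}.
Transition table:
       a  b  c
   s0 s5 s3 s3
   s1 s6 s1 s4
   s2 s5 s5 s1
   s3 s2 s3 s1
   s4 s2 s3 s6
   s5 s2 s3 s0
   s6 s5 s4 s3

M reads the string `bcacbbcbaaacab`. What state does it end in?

s4

s5 --b--> s3
s3 --c--> s1
s1 --a--> s6
s6 --c--> s3
s3 --b--> s3
s3 --b--> s3
s3 --c--> s1
s1 --b--> s1
s1 --a--> s6
s6 --a--> s5
s5 --a--> s2
s2 --c--> s1
s1 --a--> s6
s6 --b--> s4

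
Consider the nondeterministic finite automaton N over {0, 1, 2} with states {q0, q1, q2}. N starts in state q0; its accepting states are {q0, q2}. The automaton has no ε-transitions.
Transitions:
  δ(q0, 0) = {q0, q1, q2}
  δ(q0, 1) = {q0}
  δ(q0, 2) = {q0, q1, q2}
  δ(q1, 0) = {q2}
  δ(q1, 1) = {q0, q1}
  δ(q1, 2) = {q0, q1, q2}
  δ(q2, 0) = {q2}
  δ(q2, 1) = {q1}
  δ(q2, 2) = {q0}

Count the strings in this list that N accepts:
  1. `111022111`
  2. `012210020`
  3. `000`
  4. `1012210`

`111022111`: accepted
`012210020`: accepted
`000`: accepted
`1012210`: accepted

4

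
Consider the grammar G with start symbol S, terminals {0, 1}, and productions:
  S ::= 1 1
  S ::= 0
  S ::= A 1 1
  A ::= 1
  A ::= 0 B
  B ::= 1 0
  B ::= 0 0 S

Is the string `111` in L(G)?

yes

S ⇒ A11 ⇒ 111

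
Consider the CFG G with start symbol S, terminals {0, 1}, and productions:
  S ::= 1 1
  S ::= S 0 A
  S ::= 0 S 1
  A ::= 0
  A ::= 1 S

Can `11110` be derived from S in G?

no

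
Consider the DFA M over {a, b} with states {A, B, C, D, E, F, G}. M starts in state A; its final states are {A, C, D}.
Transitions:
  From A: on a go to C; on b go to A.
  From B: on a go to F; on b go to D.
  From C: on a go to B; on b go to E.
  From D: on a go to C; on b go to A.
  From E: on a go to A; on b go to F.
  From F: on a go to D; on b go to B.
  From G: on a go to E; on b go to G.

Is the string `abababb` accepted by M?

A --a--> C
C --b--> E
E --a--> A
A --b--> A
A --a--> C
C --b--> E
E --b--> F
End in state F, which is not an accepting state.

rejected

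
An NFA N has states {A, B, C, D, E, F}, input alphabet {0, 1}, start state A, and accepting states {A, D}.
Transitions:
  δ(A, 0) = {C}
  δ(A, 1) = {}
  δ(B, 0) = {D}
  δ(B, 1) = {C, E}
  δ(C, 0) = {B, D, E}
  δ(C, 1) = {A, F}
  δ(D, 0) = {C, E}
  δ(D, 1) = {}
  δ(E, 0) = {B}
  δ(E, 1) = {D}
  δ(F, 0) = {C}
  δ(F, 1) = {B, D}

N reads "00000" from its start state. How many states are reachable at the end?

Start: {A}
read 0: {C}
read 0: {B, D, E}
read 0: {B, C, D, E}
read 0: {B, C, D, E}
read 0: {B, C, D, E}
Final reachable set {B, C, D, E} has 4 states.

4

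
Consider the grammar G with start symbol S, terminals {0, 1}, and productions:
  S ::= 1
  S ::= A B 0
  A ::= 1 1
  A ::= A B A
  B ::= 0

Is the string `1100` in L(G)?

S ⇒ AB0 ⇒ 11B0 ⇒ 1100

yes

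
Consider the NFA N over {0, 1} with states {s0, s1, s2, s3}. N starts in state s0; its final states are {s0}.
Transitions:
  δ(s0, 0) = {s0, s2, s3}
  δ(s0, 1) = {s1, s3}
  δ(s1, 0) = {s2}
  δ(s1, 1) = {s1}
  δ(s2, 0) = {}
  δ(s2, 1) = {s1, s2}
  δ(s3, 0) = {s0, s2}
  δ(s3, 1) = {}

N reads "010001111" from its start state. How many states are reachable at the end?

2

Start: {s0}
read 0: {s0, s2, s3}
read 1: {s1, s2, s3}
read 0: {s0, s2}
read 0: {s0, s2, s3}
read 0: {s0, s2, s3}
read 1: {s1, s2, s3}
read 1: {s1, s2}
read 1: {s1, s2}
read 1: {s1, s2}
Final reachable set {s1, s2} has 2 states.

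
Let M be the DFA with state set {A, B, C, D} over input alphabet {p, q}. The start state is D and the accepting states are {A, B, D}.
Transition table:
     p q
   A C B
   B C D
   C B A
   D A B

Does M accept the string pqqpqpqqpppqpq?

accepted

D --p--> A
A --q--> B
B --q--> D
D --p--> A
A --q--> B
B --p--> C
C --q--> A
A --q--> B
B --p--> C
C --p--> B
B --p--> C
C --q--> A
A --p--> C
C --q--> A
End in state A, which is an accepting state.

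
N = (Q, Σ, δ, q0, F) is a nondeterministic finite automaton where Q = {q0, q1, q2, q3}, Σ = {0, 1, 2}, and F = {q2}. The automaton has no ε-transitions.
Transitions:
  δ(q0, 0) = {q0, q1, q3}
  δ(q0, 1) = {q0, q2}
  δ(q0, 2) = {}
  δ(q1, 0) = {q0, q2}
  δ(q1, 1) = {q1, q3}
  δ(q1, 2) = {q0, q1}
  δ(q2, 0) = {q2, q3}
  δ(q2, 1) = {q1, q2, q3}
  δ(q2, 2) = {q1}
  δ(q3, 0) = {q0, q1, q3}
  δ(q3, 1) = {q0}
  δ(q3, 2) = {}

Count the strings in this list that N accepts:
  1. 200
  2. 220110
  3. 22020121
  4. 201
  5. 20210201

0

200: rejected
220110: rejected
22020121: rejected
201: rejected
20210201: rejected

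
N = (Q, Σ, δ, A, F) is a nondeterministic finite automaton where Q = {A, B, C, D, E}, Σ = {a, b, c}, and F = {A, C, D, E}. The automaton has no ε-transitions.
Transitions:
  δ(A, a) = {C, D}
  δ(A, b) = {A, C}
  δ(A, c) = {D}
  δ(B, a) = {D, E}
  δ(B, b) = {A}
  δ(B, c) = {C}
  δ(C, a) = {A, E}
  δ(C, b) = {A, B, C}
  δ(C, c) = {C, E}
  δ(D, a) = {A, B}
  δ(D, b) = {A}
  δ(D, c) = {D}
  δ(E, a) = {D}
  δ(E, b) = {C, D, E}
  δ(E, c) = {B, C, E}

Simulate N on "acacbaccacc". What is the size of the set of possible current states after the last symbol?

4

Start: {A}
read a: {C, D}
read c: {C, D, E}
read a: {A, B, D, E}
read c: {B, C, D, E}
read b: {A, B, C, D, E}
read a: {A, B, C, D, E}
read c: {B, C, D, E}
read c: {B, C, D, E}
read a: {A, B, D, E}
read c: {B, C, D, E}
read c: {B, C, D, E}
Final reachable set {B, C, D, E} has 4 states.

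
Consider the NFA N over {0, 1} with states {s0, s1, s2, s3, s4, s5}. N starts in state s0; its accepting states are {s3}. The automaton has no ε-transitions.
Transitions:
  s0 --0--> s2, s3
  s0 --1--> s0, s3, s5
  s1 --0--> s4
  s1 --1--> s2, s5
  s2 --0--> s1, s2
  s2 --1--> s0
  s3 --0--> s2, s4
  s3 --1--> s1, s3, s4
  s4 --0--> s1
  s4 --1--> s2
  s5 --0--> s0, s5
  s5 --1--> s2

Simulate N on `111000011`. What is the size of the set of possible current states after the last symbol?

6

Start: {s0}
read 1: {s0, s3, s5}
read 1: {s0, s1, s2, s3, s4, s5}
read 1: {s0, s1, s2, s3, s4, s5}
read 0: {s0, s1, s2, s3, s4, s5}
read 0: {s0, s1, s2, s3, s4, s5}
read 0: {s0, s1, s2, s3, s4, s5}
read 0: {s0, s1, s2, s3, s4, s5}
read 1: {s0, s1, s2, s3, s4, s5}
read 1: {s0, s1, s2, s3, s4, s5}
Final reachable set {s0, s1, s2, s3, s4, s5} has 6 states.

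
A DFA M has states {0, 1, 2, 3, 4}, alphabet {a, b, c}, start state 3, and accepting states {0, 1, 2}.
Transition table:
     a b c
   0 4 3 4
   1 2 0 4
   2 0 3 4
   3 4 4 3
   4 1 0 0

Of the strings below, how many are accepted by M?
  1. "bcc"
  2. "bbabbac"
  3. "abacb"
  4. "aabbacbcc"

"bcc": rejected
"bbabbac": accepted
"abacb": rejected
"aabbacbcc": rejected

1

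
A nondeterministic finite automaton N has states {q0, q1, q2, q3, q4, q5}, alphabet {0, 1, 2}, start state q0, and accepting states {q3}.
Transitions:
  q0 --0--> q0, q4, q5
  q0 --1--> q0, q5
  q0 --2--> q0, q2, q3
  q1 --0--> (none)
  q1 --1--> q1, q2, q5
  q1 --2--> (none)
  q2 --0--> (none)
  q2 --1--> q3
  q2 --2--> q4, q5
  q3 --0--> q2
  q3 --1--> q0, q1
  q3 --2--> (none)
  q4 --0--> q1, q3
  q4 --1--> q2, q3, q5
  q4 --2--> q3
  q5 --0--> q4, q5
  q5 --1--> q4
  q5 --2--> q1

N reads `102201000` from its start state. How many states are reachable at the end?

6

Start: {q0}
read 1: {q0, q5}
read 0: {q0, q4, q5}
read 2: {q0, q1, q2, q3}
read 2: {q0, q2, q3, q4, q5}
read 0: {q0, q1, q2, q3, q4, q5}
read 1: {q0, q1, q2, q3, q4, q5}
read 0: {q0, q1, q2, q3, q4, q5}
read 0: {q0, q1, q2, q3, q4, q5}
read 0: {q0, q1, q2, q3, q4, q5}
Final reachable set {q0, q1, q2, q3, q4, q5} has 6 states.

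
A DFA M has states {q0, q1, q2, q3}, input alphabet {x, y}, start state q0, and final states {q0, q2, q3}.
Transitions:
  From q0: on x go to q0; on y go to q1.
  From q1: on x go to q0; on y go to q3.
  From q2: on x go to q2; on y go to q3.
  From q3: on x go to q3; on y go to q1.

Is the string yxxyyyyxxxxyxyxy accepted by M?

rejected

q0 --y--> q1
q1 --x--> q0
q0 --x--> q0
q0 --y--> q1
q1 --y--> q3
q3 --y--> q1
q1 --y--> q3
q3 --x--> q3
q3 --x--> q3
q3 --x--> q3
q3 --x--> q3
q3 --y--> q1
q1 --x--> q0
q0 --y--> q1
q1 --x--> q0
q0 --y--> q1
End in state q1, which is not an accepting state.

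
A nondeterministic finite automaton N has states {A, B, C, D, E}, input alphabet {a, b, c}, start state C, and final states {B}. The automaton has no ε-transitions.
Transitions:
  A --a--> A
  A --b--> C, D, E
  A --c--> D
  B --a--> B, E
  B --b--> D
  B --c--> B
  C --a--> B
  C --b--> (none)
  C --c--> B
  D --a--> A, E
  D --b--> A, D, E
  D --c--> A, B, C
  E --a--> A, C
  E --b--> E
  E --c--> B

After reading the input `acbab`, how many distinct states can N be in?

3

Start: {C}
read a: {B}
read c: {B}
read b: {D}
read a: {A, E}
read b: {C, D, E}
Final reachable set {C, D, E} has 3 states.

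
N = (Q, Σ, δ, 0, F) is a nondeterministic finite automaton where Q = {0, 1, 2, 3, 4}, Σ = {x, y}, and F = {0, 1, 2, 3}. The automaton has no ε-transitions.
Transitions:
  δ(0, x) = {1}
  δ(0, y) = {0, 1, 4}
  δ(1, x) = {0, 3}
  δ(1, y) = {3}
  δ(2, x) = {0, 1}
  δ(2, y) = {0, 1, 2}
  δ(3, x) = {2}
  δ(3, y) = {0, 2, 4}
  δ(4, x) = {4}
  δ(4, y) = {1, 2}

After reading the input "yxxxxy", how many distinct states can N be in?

5

Start: {0}
read y: {0, 1, 4}
read x: {0, 1, 3, 4}
read x: {0, 1, 2, 3, 4}
read x: {0, 1, 2, 3, 4}
read x: {0, 1, 2, 3, 4}
read y: {0, 1, 2, 3, 4}
Final reachable set {0, 1, 2, 3, 4} has 5 states.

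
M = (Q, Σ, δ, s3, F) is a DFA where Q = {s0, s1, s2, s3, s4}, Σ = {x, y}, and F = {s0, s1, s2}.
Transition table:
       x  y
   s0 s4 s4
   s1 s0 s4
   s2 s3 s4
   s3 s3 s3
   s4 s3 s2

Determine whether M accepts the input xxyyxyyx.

rejected

s3 --x--> s3
s3 --x--> s3
s3 --y--> s3
s3 --y--> s3
s3 --x--> s3
s3 --y--> s3
s3 --y--> s3
s3 --x--> s3
End in state s3, which is not an accepting state.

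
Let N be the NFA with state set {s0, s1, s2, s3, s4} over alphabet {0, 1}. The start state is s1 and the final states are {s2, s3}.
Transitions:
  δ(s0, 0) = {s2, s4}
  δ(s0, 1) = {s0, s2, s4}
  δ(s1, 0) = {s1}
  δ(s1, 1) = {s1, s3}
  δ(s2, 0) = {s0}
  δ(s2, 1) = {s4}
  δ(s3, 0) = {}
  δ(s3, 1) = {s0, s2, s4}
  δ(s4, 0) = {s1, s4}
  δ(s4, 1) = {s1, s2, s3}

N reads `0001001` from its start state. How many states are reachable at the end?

Start: {s1}
read 0: {s1}
read 0: {s1}
read 0: {s1}
read 1: {s1, s3}
read 0: {s1}
read 0: {s1}
read 1: {s1, s3}
Final reachable set {s1, s3} has 2 states.

2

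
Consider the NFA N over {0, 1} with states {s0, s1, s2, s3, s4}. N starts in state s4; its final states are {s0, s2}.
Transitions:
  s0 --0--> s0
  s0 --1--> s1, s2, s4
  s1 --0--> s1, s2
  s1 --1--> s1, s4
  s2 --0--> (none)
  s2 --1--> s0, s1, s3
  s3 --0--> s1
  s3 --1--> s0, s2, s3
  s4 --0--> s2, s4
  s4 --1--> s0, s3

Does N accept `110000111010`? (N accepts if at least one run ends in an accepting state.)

Start: {s4}
read 1: {s0, s3}
read 1: {s0, s1, s2, s3, s4}
read 0: {s0, s1, s2, s4}
read 0: {s0, s1, s2, s4}
read 0: {s0, s1, s2, s4}
read 0: {s0, s1, s2, s4}
read 1: {s0, s1, s2, s3, s4}
read 1: {s0, s1, s2, s3, s4}
read 1: {s0, s1, s2, s3, s4}
read 0: {s0, s1, s2, s4}
read 1: {s0, s1, s2, s3, s4}
read 0: {s0, s1, s2, s4}
Reachable ∩ accepting = {s0, s2} — nonempty.

accepted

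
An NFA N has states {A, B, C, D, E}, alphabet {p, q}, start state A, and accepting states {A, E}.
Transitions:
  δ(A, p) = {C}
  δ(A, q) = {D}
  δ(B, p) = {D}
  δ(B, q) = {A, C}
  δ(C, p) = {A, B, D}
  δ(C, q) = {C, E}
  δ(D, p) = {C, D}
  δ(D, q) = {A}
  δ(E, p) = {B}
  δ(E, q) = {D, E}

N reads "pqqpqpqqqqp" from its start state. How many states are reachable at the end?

Start: {A}
read p: {C}
read q: {C, E}
read q: {C, D, E}
read p: {A, B, C, D}
read q: {A, C, D, E}
read p: {A, B, C, D}
read q: {A, C, D, E}
read q: {A, C, D, E}
read q: {A, C, D, E}
read q: {A, C, D, E}
read p: {A, B, C, D}
Final reachable set {A, B, C, D} has 4 states.

4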